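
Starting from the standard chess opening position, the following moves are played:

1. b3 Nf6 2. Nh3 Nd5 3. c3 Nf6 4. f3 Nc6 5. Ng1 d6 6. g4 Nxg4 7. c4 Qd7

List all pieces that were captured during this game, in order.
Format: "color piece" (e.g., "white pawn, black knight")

Tracking captures:
  Nxg4: captured white pawn

white pawn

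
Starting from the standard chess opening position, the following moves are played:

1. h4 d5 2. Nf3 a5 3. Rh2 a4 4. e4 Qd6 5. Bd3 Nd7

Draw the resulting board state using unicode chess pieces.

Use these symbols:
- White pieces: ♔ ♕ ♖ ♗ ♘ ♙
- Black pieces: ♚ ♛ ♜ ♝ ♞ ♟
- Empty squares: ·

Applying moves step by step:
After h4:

♜ ♞ ♝ ♛ ♚ ♝ ♞ ♜
♟ ♟ ♟ ♟ ♟ ♟ ♟ ♟
· · · · · · · ·
· · · · · · · ·
· · · · · · · ♙
· · · · · · · ·
♙ ♙ ♙ ♙ ♙ ♙ ♙ ·
♖ ♘ ♗ ♕ ♔ ♗ ♘ ♖


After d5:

♜ ♞ ♝ ♛ ♚ ♝ ♞ ♜
♟ ♟ ♟ · ♟ ♟ ♟ ♟
· · · · · · · ·
· · · ♟ · · · ·
· · · · · · · ♙
· · · · · · · ·
♙ ♙ ♙ ♙ ♙ ♙ ♙ ·
♖ ♘ ♗ ♕ ♔ ♗ ♘ ♖


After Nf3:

♜ ♞ ♝ ♛ ♚ ♝ ♞ ♜
♟ ♟ ♟ · ♟ ♟ ♟ ♟
· · · · · · · ·
· · · ♟ · · · ·
· · · · · · · ♙
· · · · · ♘ · ·
♙ ♙ ♙ ♙ ♙ ♙ ♙ ·
♖ ♘ ♗ ♕ ♔ ♗ · ♖


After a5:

♜ ♞ ♝ ♛ ♚ ♝ ♞ ♜
· ♟ ♟ · ♟ ♟ ♟ ♟
· · · · · · · ·
♟ · · ♟ · · · ·
· · · · · · · ♙
· · · · · ♘ · ·
♙ ♙ ♙ ♙ ♙ ♙ ♙ ·
♖ ♘ ♗ ♕ ♔ ♗ · ♖


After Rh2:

♜ ♞ ♝ ♛ ♚ ♝ ♞ ♜
· ♟ ♟ · ♟ ♟ ♟ ♟
· · · · · · · ·
♟ · · ♟ · · · ·
· · · · · · · ♙
· · · · · ♘ · ·
♙ ♙ ♙ ♙ ♙ ♙ ♙ ♖
♖ ♘ ♗ ♕ ♔ ♗ · ·


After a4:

♜ ♞ ♝ ♛ ♚ ♝ ♞ ♜
· ♟ ♟ · ♟ ♟ ♟ ♟
· · · · · · · ·
· · · ♟ · · · ·
♟ · · · · · · ♙
· · · · · ♘ · ·
♙ ♙ ♙ ♙ ♙ ♙ ♙ ♖
♖ ♘ ♗ ♕ ♔ ♗ · ·


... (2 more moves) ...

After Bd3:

♜ ♞ ♝ · ♚ ♝ ♞ ♜
· ♟ ♟ · ♟ ♟ ♟ ♟
· · · ♛ · · · ·
· · · ♟ · · · ·
♟ · · · ♙ · · ♙
· · · ♗ · ♘ · ·
♙ ♙ ♙ ♙ · ♙ ♙ ♖
♖ ♘ ♗ ♕ ♔ · · ·


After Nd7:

♜ · ♝ · ♚ ♝ ♞ ♜
· ♟ ♟ ♞ ♟ ♟ ♟ ♟
· · · ♛ · · · ·
· · · ♟ · · · ·
♟ · · · ♙ · · ♙
· · · ♗ · ♘ · ·
♙ ♙ ♙ ♙ · ♙ ♙ ♖
♖ ♘ ♗ ♕ ♔ · · ·



  a b c d e f g h
  ─────────────────
8│♜ · ♝ · ♚ ♝ ♞ ♜│8
7│· ♟ ♟ ♞ ♟ ♟ ♟ ♟│7
6│· · · ♛ · · · ·│6
5│· · · ♟ · · · ·│5
4│♟ · · · ♙ · · ♙│4
3│· · · ♗ · ♘ · ·│3
2│♙ ♙ ♙ ♙ · ♙ ♙ ♖│2
1│♖ ♘ ♗ ♕ ♔ · · ·│1
  ─────────────────
  a b c d e f g h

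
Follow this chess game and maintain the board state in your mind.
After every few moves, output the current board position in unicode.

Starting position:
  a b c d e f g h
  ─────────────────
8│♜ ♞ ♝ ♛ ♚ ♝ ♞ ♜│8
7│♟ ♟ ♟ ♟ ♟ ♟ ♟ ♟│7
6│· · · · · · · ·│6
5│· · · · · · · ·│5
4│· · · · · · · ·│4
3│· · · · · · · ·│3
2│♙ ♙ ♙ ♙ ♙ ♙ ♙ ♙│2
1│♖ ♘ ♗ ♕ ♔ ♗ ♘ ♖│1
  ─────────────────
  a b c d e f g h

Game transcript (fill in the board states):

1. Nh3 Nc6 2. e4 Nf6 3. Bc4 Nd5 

  a b c d e f g h
  ─────────────────
8│♜ · ♝ ♛ ♚ ♝ · ♜│8
7│♟ ♟ ♟ ♟ ♟ ♟ ♟ ♟│7
6│· · ♞ · · · · ·│6
5│· · · ♞ · · · ·│5
4│· · ♗ · ♙ · · ·│4
3│· · · · · · · ♘│3
2│♙ ♙ ♙ ♙ · ♙ ♙ ♙│2
1│♖ ♘ ♗ ♕ ♔ · · ♖│1
  ─────────────────
  a b c d e f g h

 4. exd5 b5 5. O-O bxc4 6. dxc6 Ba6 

  a b c d e f g h
  ─────────────────
8│♜ · · ♛ ♚ ♝ · ♜│8
7│♟ · ♟ ♟ ♟ ♟ ♟ ♟│7
6│♝ · ♙ · · · · ·│6
5│· · · · · · · ·│5
4│· · ♟ · · · · ·│4
3│· · · · · · · ♘│3
2│♙ ♙ ♙ ♙ · ♙ ♙ ♙│2
1│♖ ♘ ♗ ♕ · ♖ ♔ ·│1
  ─────────────────
  a b c d e f g h

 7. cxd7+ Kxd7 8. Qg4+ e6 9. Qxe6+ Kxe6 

  a b c d e f g h
  ─────────────────
8│♜ · · ♛ · ♝ · ♜│8
7│♟ · ♟ · · ♟ ♟ ♟│7
6│♝ · · · ♚ · · ·│6
5│· · · · · · · ·│5
4│· · ♟ · · · · ·│4
3│· · · · · · · ♘│3
2│♙ ♙ ♙ ♙ · ♙ ♙ ♙│2
1│♖ ♘ ♗ · · ♖ ♔ ·│1
  ─────────────────
  a b c d e f g h

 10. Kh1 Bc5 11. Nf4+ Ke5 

  a b c d e f g h
  ─────────────────
8│♜ · · ♛ · · · ♜│8
7│♟ · ♟ · · ♟ ♟ ♟│7
6│♝ · · · · · · ·│6
5│· · ♝ · ♚ · · ·│5
4│· · ♟ · · ♘ · ·│4
3│· · · · · · · ·│3
2│♙ ♙ ♙ ♙ · ♙ ♙ ♙│2
1│♖ ♘ ♗ · · ♖ · ♔│1
  ─────────────────
  a b c d e f g h


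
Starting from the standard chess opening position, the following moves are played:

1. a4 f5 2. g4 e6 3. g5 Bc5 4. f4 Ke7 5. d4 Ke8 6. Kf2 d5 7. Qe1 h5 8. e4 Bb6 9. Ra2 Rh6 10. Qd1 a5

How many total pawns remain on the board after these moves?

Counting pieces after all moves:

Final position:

  a b c d e f g h
  ─────────────────
8│♜ ♞ ♝ ♛ ♚ · ♞ ·│8
7│· ♟ ♟ · · · ♟ ·│7
6│· ♝ · · ♟ · · ♜│6
5│♟ · · ♟ · ♟ ♙ ♟│5
4│♙ · · ♙ ♙ ♙ · ·│4
3│· · · · · · · ·│3
2│♖ ♙ ♙ · · ♔ · ♙│2
1│· ♘ ♗ ♕ · ♗ ♘ ♖│1
  ─────────────────
  a b c d e f g h


16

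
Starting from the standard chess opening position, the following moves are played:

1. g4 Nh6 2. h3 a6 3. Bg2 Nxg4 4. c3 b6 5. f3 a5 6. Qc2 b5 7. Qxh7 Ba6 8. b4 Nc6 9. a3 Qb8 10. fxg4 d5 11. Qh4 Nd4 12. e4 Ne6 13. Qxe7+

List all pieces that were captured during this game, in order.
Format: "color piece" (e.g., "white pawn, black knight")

Tracking captures:
  Nxg4: captured white pawn
  Qxh7: captured black pawn
  fxg4: captured black knight
  Qxe7+: captured black pawn

white pawn, black pawn, black knight, black pawn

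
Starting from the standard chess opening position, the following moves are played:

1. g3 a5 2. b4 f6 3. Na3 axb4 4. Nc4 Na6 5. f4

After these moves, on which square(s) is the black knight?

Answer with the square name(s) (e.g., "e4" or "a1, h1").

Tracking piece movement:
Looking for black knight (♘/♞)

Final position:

  a b c d e f g h
  ─────────────────
8│♜ · ♝ ♛ ♚ ♝ ♞ ♜│8
7│· ♟ ♟ ♟ ♟ · ♟ ♟│7
6│♞ · · · · ♟ · ·│6
5│· · · · · · · ·│5
4│· ♟ ♘ · · ♙ · ·│4
3│· · · · · · ♙ ·│3
2│♙ · ♙ ♙ ♙ · · ♙│2
1│♖ · ♗ ♕ ♔ ♗ ♘ ♖│1
  ─────────────────
  a b c d e f g h


a6, g8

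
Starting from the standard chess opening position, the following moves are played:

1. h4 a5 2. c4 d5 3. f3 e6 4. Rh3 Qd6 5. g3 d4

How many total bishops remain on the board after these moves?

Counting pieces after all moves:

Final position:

  a b c d e f g h
  ─────────────────
8│♜ ♞ ♝ · ♚ ♝ ♞ ♜│8
7│· ♟ ♟ · · ♟ ♟ ♟│7
6│· · · ♛ ♟ · · ·│6
5│♟ · · · · · · ·│5
4│· · ♙ ♟ · · · ♙│4
3│· · · · · ♙ ♙ ♖│3
2│♙ ♙ · ♙ ♙ · · ·│2
1│♖ ♘ ♗ ♕ ♔ ♗ ♘ ·│1
  ─────────────────
  a b c d e f g h


4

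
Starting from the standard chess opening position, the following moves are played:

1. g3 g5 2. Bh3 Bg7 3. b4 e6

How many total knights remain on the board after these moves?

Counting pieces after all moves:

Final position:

  a b c d e f g h
  ─────────────────
8│♜ ♞ ♝ ♛ ♚ · ♞ ♜│8
7│♟ ♟ ♟ ♟ · ♟ ♝ ♟│7
6│· · · · ♟ · · ·│6
5│· · · · · · ♟ ·│5
4│· ♙ · · · · · ·│4
3│· · · · · · ♙ ♗│3
2│♙ · ♙ ♙ ♙ ♙ · ♙│2
1│♖ ♘ ♗ ♕ ♔ · ♘ ♖│1
  ─────────────────
  a b c d e f g h


4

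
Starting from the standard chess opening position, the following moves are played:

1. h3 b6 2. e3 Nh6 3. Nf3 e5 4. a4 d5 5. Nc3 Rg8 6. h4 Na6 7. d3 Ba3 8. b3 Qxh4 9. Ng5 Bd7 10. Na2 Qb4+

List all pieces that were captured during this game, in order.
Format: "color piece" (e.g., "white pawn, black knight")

Tracking captures:
  Qxh4: captured white pawn

white pawn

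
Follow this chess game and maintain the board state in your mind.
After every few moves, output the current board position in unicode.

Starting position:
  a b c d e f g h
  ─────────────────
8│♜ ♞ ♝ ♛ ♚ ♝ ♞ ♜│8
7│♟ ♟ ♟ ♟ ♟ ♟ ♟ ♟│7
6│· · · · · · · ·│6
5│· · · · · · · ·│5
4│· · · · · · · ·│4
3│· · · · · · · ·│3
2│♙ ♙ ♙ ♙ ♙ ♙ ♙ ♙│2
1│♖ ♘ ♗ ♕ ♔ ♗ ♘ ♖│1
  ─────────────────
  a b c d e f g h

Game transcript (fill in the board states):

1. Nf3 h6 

  a b c d e f g h
  ─────────────────
8│♜ ♞ ♝ ♛ ♚ ♝ ♞ ♜│8
7│♟ ♟ ♟ ♟ ♟ ♟ ♟ ·│7
6│· · · · · · · ♟│6
5│· · · · · · · ·│5
4│· · · · · · · ·│4
3│· · · · · ♘ · ·│3
2│♙ ♙ ♙ ♙ ♙ ♙ ♙ ♙│2
1│♖ ♘ ♗ ♕ ♔ ♗ · ♖│1
  ─────────────────
  a b c d e f g h

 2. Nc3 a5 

  a b c d e f g h
  ─────────────────
8│♜ ♞ ♝ ♛ ♚ ♝ ♞ ♜│8
7│· ♟ ♟ ♟ ♟ ♟ ♟ ·│7
6│· · · · · · · ♟│6
5│♟ · · · · · · ·│5
4│· · · · · · · ·│4
3│· · ♘ · · ♘ · ·│3
2│♙ ♙ ♙ ♙ ♙ ♙ ♙ ♙│2
1│♖ · ♗ ♕ ♔ ♗ · ♖│1
  ─────────────────
  a b c d e f g h

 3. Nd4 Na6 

  a b c d e f g h
  ─────────────────
8│♜ · ♝ ♛ ♚ ♝ ♞ ♜│8
7│· ♟ ♟ ♟ ♟ ♟ ♟ ·│7
6│♞ · · · · · · ♟│6
5│♟ · · · · · · ·│5
4│· · · ♘ · · · ·│4
3│· · ♘ · · · · ·│3
2│♙ ♙ ♙ ♙ ♙ ♙ ♙ ♙│2
1│♖ · ♗ ♕ ♔ ♗ · ♖│1
  ─────────────────
  a b c d e f g h

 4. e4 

  a b c d e f g h
  ─────────────────
8│♜ · ♝ ♛ ♚ ♝ ♞ ♜│8
7│· ♟ ♟ ♟ ♟ ♟ ♟ ·│7
6│♞ · · · · · · ♟│6
5│♟ · · · · · · ·│5
4│· · · ♘ ♙ · · ·│4
3│· · ♘ · · · · ·│3
2│♙ ♙ ♙ ♙ · ♙ ♙ ♙│2
1│♖ · ♗ ♕ ♔ ♗ · ♖│1
  ─────────────────
  a b c d e f g h


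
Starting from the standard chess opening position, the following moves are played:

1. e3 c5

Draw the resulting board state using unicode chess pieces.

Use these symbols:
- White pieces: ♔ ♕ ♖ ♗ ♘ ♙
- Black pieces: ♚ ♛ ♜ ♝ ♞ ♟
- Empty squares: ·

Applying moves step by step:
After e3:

♜ ♞ ♝ ♛ ♚ ♝ ♞ ♜
♟ ♟ ♟ ♟ ♟ ♟ ♟ ♟
· · · · · · · ·
· · · · · · · ·
· · · · · · · ·
· · · · ♙ · · ·
♙ ♙ ♙ ♙ · ♙ ♙ ♙
♖ ♘ ♗ ♕ ♔ ♗ ♘ ♖


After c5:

♜ ♞ ♝ ♛ ♚ ♝ ♞ ♜
♟ ♟ · ♟ ♟ ♟ ♟ ♟
· · · · · · · ·
· · ♟ · · · · ·
· · · · · · · ·
· · · · ♙ · · ·
♙ ♙ ♙ ♙ · ♙ ♙ ♙
♖ ♘ ♗ ♕ ♔ ♗ ♘ ♖



  a b c d e f g h
  ─────────────────
8│♜ ♞ ♝ ♛ ♚ ♝ ♞ ♜│8
7│♟ ♟ · ♟ ♟ ♟ ♟ ♟│7
6│· · · · · · · ·│6
5│· · ♟ · · · · ·│5
4│· · · · · · · ·│4
3│· · · · ♙ · · ·│3
2│♙ ♙ ♙ ♙ · ♙ ♙ ♙│2
1│♖ ♘ ♗ ♕ ♔ ♗ ♘ ♖│1
  ─────────────────
  a b c d e f g h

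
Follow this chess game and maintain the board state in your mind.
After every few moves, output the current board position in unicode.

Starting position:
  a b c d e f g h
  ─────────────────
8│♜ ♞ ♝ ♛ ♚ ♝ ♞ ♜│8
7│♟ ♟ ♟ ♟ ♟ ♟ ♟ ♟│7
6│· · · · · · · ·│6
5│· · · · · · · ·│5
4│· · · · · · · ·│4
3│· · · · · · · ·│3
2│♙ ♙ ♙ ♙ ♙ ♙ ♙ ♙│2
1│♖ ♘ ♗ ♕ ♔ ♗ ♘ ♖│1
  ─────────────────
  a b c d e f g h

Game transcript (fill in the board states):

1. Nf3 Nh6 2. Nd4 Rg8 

  a b c d e f g h
  ─────────────────
8│♜ ♞ ♝ ♛ ♚ ♝ ♜ ·│8
7│♟ ♟ ♟ ♟ ♟ ♟ ♟ ♟│7
6│· · · · · · · ♞│6
5│· · · · · · · ·│5
4│· · · ♘ · · · ·│4
3│· · · · · · · ·│3
2│♙ ♙ ♙ ♙ ♙ ♙ ♙ ♙│2
1│♖ ♘ ♗ ♕ ♔ ♗ · ♖│1
  ─────────────────
  a b c d e f g h

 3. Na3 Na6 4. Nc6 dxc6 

  a b c d e f g h
  ─────────────────
8│♜ · ♝ ♛ ♚ ♝ ♜ ·│8
7│♟ ♟ ♟ · ♟ ♟ ♟ ♟│7
6│♞ · ♟ · · · · ♞│6
5│· · · · · · · ·│5
4│· · · · · · · ·│4
3│♘ · · · · · · ·│3
2│♙ ♙ ♙ ♙ ♙ ♙ ♙ ♙│2
1│♖ · ♗ ♕ ♔ ♗ · ♖│1
  ─────────────────
  a b c d e f g h

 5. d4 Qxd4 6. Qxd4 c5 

  a b c d e f g h
  ─────────────────
8│♜ · ♝ · ♚ ♝ ♜ ·│8
7│♟ ♟ ♟ · ♟ ♟ ♟ ♟│7
6│♞ · · · · · · ♞│6
5│· · ♟ · · · · ·│5
4│· · · ♕ · · · ·│4
3│♘ · · · · · · ·│3
2│♙ ♙ ♙ · ♙ ♙ ♙ ♙│2
1│♖ · ♗ · ♔ ♗ · ♖│1
  ─────────────────
  a b c d e f g h

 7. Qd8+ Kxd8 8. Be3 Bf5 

  a b c d e f g h
  ─────────────────
8│♜ · · ♚ · ♝ ♜ ·│8
7│♟ ♟ ♟ · ♟ ♟ ♟ ♟│7
6│♞ · · · · · · ♞│6
5│· · ♟ · · ♝ · ·│5
4│· · · · · · · ·│4
3│♘ · · · ♗ · · ·│3
2│♙ ♙ ♙ · ♙ ♙ ♙ ♙│2
1│♖ · · · ♔ ♗ · ♖│1
  ─────────────────
  a b c d e f g h

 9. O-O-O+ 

  a b c d e f g h
  ─────────────────
8│♜ · · ♚ · ♝ ♜ ·│8
7│♟ ♟ ♟ · ♟ ♟ ♟ ♟│7
6│♞ · · · · · · ♞│6
5│· · ♟ · · ♝ · ·│5
4│· · · · · · · ·│4
3│♘ · · · ♗ · · ·│3
2│♙ ♙ ♙ · ♙ ♙ ♙ ♙│2
1│· · ♔ ♖ · ♗ · ♖│1
  ─────────────────
  a b c d e f g h


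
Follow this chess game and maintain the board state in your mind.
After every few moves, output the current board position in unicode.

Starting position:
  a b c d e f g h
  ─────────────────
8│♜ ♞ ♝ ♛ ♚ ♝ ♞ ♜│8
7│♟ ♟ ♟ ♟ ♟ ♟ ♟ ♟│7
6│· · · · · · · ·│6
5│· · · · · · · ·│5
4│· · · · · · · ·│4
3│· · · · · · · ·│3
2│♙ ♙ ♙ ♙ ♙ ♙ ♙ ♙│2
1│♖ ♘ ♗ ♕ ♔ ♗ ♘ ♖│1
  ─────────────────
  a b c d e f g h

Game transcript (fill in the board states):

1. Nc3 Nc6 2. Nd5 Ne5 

  a b c d e f g h
  ─────────────────
8│♜ · ♝ ♛ ♚ ♝ ♞ ♜│8
7│♟ ♟ ♟ ♟ ♟ ♟ ♟ ♟│7
6│· · · · · · · ·│6
5│· · · ♘ ♞ · · ·│5
4│· · · · · · · ·│4
3│· · · · · · · ·│3
2│♙ ♙ ♙ ♙ ♙ ♙ ♙ ♙│2
1│♖ · ♗ ♕ ♔ ♗ ♘ ♖│1
  ─────────────────
  a b c d e f g h

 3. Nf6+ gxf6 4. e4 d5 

  a b c d e f g h
  ─────────────────
8│♜ · ♝ ♛ ♚ ♝ ♞ ♜│8
7│♟ ♟ ♟ · ♟ ♟ · ♟│7
6│· · · · · ♟ · ·│6
5│· · · ♟ ♞ · · ·│5
4│· · · · ♙ · · ·│4
3│· · · · · · · ·│3
2│♙ ♙ ♙ ♙ · ♙ ♙ ♙│2
1│♖ · ♗ ♕ ♔ ♗ ♘ ♖│1
  ─────────────────
  a b c d e f g h

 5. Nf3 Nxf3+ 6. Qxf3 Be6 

  a b c d e f g h
  ─────────────────
8│♜ · · ♛ ♚ ♝ ♞ ♜│8
7│♟ ♟ ♟ · ♟ ♟ · ♟│7
6│· · · · ♝ ♟ · ·│6
5│· · · ♟ · · · ·│5
4│· · · · ♙ · · ·│4
3│· · · · · ♕ · ·│3
2│♙ ♙ ♙ ♙ · ♙ ♙ ♙│2
1│♖ · ♗ · ♔ ♗ · ♖│1
  ─────────────────
  a b c d e f g h

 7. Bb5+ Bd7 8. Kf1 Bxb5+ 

  a b c d e f g h
  ─────────────────
8│♜ · · ♛ ♚ ♝ ♞ ♜│8
7│♟ ♟ ♟ · ♟ ♟ · ♟│7
6│· · · · · ♟ · ·│6
5│· ♝ · ♟ · · · ·│5
4│· · · · ♙ · · ·│4
3│· · · · · ♕ · ·│3
2│♙ ♙ ♙ ♙ · ♙ ♙ ♙│2
1│♖ · ♗ · · ♔ · ♖│1
  ─────────────────
  a b c d e f g h

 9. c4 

  a b c d e f g h
  ─────────────────
8│♜ · · ♛ ♚ ♝ ♞ ♜│8
7│♟ ♟ ♟ · ♟ ♟ · ♟│7
6│· · · · · ♟ · ·│6
5│· ♝ · ♟ · · · ·│5
4│· · ♙ · ♙ · · ·│4
3│· · · · · ♕ · ·│3
2│♙ ♙ · ♙ · ♙ ♙ ♙│2
1│♖ · ♗ · · ♔ · ♖│1
  ─────────────────
  a b c d e f g h


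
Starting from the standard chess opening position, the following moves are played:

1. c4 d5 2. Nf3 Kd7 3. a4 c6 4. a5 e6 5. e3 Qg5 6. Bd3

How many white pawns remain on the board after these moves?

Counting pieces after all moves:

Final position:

  a b c d e f g h
  ─────────────────
8│♜ ♞ ♝ · · ♝ ♞ ♜│8
7│♟ ♟ · ♚ · ♟ ♟ ♟│7
6│· · ♟ · ♟ · · ·│6
5│♙ · · ♟ · · ♛ ·│5
4│· · ♙ · · · · ·│4
3│· · · ♗ ♙ ♘ · ·│3
2│· ♙ · ♙ · ♙ ♙ ♙│2
1│♖ ♘ ♗ ♕ ♔ · · ♖│1
  ─────────────────
  a b c d e f g h


8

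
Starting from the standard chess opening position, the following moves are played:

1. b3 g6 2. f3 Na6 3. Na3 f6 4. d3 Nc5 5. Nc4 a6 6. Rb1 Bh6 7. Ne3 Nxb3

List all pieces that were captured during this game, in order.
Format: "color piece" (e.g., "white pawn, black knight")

Tracking captures:
  Nxb3: captured white pawn

white pawn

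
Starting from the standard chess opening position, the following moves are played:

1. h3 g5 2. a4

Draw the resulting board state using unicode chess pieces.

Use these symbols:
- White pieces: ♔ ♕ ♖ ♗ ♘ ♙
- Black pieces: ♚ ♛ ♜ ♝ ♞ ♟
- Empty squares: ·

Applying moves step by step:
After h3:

♜ ♞ ♝ ♛ ♚ ♝ ♞ ♜
♟ ♟ ♟ ♟ ♟ ♟ ♟ ♟
· · · · · · · ·
· · · · · · · ·
· · · · · · · ·
· · · · · · · ♙
♙ ♙ ♙ ♙ ♙ ♙ ♙ ·
♖ ♘ ♗ ♕ ♔ ♗ ♘ ♖


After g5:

♜ ♞ ♝ ♛ ♚ ♝ ♞ ♜
♟ ♟ ♟ ♟ ♟ ♟ · ♟
· · · · · · · ·
· · · · · · ♟ ·
· · · · · · · ·
· · · · · · · ♙
♙ ♙ ♙ ♙ ♙ ♙ ♙ ·
♖ ♘ ♗ ♕ ♔ ♗ ♘ ♖


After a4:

♜ ♞ ♝ ♛ ♚ ♝ ♞ ♜
♟ ♟ ♟ ♟ ♟ ♟ · ♟
· · · · · · · ·
· · · · · · ♟ ·
♙ · · · · · · ·
· · · · · · · ♙
· ♙ ♙ ♙ ♙ ♙ ♙ ·
♖ ♘ ♗ ♕ ♔ ♗ ♘ ♖



  a b c d e f g h
  ─────────────────
8│♜ ♞ ♝ ♛ ♚ ♝ ♞ ♜│8
7│♟ ♟ ♟ ♟ ♟ ♟ · ♟│7
6│· · · · · · · ·│6
5│· · · · · · ♟ ·│5
4│♙ · · · · · · ·│4
3│· · · · · · · ♙│3
2│· ♙ ♙ ♙ ♙ ♙ ♙ ·│2
1│♖ ♘ ♗ ♕ ♔ ♗ ♘ ♖│1
  ─────────────────
  a b c d e f g h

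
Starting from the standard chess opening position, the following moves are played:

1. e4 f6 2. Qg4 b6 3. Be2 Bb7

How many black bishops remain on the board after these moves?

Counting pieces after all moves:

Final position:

  a b c d e f g h
  ─────────────────
8│♜ ♞ · ♛ ♚ ♝ ♞ ♜│8
7│♟ ♝ ♟ ♟ ♟ · ♟ ♟│7
6│· ♟ · · · ♟ · ·│6
5│· · · · · · · ·│5
4│· · · · ♙ · ♕ ·│4
3│· · · · · · · ·│3
2│♙ ♙ ♙ ♙ ♗ ♙ ♙ ♙│2
1│♖ ♘ ♗ · ♔ · ♘ ♖│1
  ─────────────────
  a b c d e f g h


2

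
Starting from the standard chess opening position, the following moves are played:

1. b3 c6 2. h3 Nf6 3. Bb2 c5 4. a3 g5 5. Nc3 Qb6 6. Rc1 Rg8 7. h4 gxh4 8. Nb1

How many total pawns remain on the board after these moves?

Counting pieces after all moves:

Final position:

  a b c d e f g h
  ─────────────────
8│♜ ♞ ♝ · ♚ ♝ ♜ ·│8
7│♟ ♟ · ♟ ♟ ♟ · ♟│7
6│· ♛ · · · ♞ · ·│6
5│· · ♟ · · · · ·│5
4│· · · · · · · ♟│4
3│♙ ♙ · · · · · ·│3
2│· ♗ ♙ ♙ ♙ ♙ ♙ ·│2
1│· ♘ ♖ ♕ ♔ ♗ ♘ ♖│1
  ─────────────────
  a b c d e f g h


15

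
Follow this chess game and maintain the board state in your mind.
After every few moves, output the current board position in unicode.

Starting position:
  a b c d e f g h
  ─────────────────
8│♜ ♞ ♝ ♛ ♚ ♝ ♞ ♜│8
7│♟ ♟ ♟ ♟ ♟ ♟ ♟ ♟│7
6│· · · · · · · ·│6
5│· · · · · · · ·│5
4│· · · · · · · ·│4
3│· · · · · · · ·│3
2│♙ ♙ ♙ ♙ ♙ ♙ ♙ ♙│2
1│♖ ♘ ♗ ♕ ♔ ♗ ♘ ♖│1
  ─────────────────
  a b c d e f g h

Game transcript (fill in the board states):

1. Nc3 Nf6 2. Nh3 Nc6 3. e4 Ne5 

  a b c d e f g h
  ─────────────────
8│♜ · ♝ ♛ ♚ ♝ · ♜│8
7│♟ ♟ ♟ ♟ ♟ ♟ ♟ ♟│7
6│· · · · · ♞ · ·│6
5│· · · · ♞ · · ·│5
4│· · · · ♙ · · ·│4
3│· · ♘ · · · · ♘│3
2│♙ ♙ ♙ ♙ · ♙ ♙ ♙│2
1│♖ · ♗ ♕ ♔ ♗ · ♖│1
  ─────────────────
  a b c d e f g h

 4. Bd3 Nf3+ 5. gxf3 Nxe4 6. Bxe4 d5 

  a b c d e f g h
  ─────────────────
8│♜ · ♝ ♛ ♚ ♝ · ♜│8
7│♟ ♟ ♟ · ♟ ♟ ♟ ♟│7
6│· · · · · · · ·│6
5│· · · ♟ · · · ·│5
4│· · · · ♗ · · ·│4
3│· · ♘ · · ♙ · ♘│3
2│♙ ♙ ♙ ♙ · ♙ · ♙│2
1│♖ · ♗ ♕ ♔ · · ♖│1
  ─────────────────
  a b c d e f g h

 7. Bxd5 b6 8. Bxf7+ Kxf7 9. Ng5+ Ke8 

  a b c d e f g h
  ─────────────────
8│♜ · ♝ ♛ ♚ ♝ · ♜│8
7│♟ · ♟ · ♟ · ♟ ♟│7
6│· ♟ · · · · · ·│6
5│· · · · · · ♘ ·│5
4│· · · · · · · ·│4
3│· · ♘ · · ♙ · ·│3
2│♙ ♙ ♙ ♙ · ♙ · ♙│2
1│♖ · ♗ ♕ ♔ · · ♖│1
  ─────────────────
  a b c d e f g h

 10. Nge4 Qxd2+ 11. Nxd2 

  a b c d e f g h
  ─────────────────
8│♜ · ♝ · ♚ ♝ · ♜│8
7│♟ · ♟ · ♟ · ♟ ♟│7
6│· ♟ · · · · · ·│6
5│· · · · · · · ·│5
4│· · · · · · · ·│4
3│· · ♘ · · ♙ · ·│3
2│♙ ♙ ♙ ♘ · ♙ · ♙│2
1│♖ · ♗ ♕ ♔ · · ♖│1
  ─────────────────
  a b c d e f g h


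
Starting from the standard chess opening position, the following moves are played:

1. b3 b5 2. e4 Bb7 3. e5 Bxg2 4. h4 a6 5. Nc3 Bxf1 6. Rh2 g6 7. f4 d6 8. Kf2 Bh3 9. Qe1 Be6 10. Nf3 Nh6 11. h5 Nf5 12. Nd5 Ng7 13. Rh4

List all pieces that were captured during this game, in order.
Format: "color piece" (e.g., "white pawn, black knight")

Tracking captures:
  Bxg2: captured white pawn
  Bxf1: captured white bishop

white pawn, white bishop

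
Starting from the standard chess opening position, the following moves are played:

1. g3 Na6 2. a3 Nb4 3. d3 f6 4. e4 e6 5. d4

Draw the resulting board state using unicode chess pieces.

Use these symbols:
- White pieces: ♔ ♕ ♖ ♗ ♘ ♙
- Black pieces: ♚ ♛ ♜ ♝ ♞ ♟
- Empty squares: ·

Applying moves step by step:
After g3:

♜ ♞ ♝ ♛ ♚ ♝ ♞ ♜
♟ ♟ ♟ ♟ ♟ ♟ ♟ ♟
· · · · · · · ·
· · · · · · · ·
· · · · · · · ·
· · · · · · ♙ ·
♙ ♙ ♙ ♙ ♙ ♙ · ♙
♖ ♘ ♗ ♕ ♔ ♗ ♘ ♖


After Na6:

♜ · ♝ ♛ ♚ ♝ ♞ ♜
♟ ♟ ♟ ♟ ♟ ♟ ♟ ♟
♞ · · · · · · ·
· · · · · · · ·
· · · · · · · ·
· · · · · · ♙ ·
♙ ♙ ♙ ♙ ♙ ♙ · ♙
♖ ♘ ♗ ♕ ♔ ♗ ♘ ♖


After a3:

♜ · ♝ ♛ ♚ ♝ ♞ ♜
♟ ♟ ♟ ♟ ♟ ♟ ♟ ♟
♞ · · · · · · ·
· · · · · · · ·
· · · · · · · ·
♙ · · · · · ♙ ·
· ♙ ♙ ♙ ♙ ♙ · ♙
♖ ♘ ♗ ♕ ♔ ♗ ♘ ♖


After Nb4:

♜ · ♝ ♛ ♚ ♝ ♞ ♜
♟ ♟ ♟ ♟ ♟ ♟ ♟ ♟
· · · · · · · ·
· · · · · · · ·
· ♞ · · · · · ·
♙ · · · · · ♙ ·
· ♙ ♙ ♙ ♙ ♙ · ♙
♖ ♘ ♗ ♕ ♔ ♗ ♘ ♖


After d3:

♜ · ♝ ♛ ♚ ♝ ♞ ♜
♟ ♟ ♟ ♟ ♟ ♟ ♟ ♟
· · · · · · · ·
· · · · · · · ·
· ♞ · · · · · ·
♙ · · ♙ · · ♙ ·
· ♙ ♙ · ♙ ♙ · ♙
♖ ♘ ♗ ♕ ♔ ♗ ♘ ♖


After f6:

♜ · ♝ ♛ ♚ ♝ ♞ ♜
♟ ♟ ♟ ♟ ♟ · ♟ ♟
· · · · · ♟ · ·
· · · · · · · ·
· ♞ · · · · · ·
♙ · · ♙ · · ♙ ·
· ♙ ♙ · ♙ ♙ · ♙
♖ ♘ ♗ ♕ ♔ ♗ ♘ ♖


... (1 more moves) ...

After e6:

♜ · ♝ ♛ ♚ ♝ ♞ ♜
♟ ♟ ♟ ♟ · · ♟ ♟
· · · · ♟ ♟ · ·
· · · · · · · ·
· ♞ · · ♙ · · ·
♙ · · ♙ · · ♙ ·
· ♙ ♙ · · ♙ · ♙
♖ ♘ ♗ ♕ ♔ ♗ ♘ ♖


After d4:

♜ · ♝ ♛ ♚ ♝ ♞ ♜
♟ ♟ ♟ ♟ · · ♟ ♟
· · · · ♟ ♟ · ·
· · · · · · · ·
· ♞ · ♙ ♙ · · ·
♙ · · · · · ♙ ·
· ♙ ♙ · · ♙ · ♙
♖ ♘ ♗ ♕ ♔ ♗ ♘ ♖



  a b c d e f g h
  ─────────────────
8│♜ · ♝ ♛ ♚ ♝ ♞ ♜│8
7│♟ ♟ ♟ ♟ · · ♟ ♟│7
6│· · · · ♟ ♟ · ·│6
5│· · · · · · · ·│5
4│· ♞ · ♙ ♙ · · ·│4
3│♙ · · · · · ♙ ·│3
2│· ♙ ♙ · · ♙ · ♙│2
1│♖ ♘ ♗ ♕ ♔ ♗ ♘ ♖│1
  ─────────────────
  a b c d e f g h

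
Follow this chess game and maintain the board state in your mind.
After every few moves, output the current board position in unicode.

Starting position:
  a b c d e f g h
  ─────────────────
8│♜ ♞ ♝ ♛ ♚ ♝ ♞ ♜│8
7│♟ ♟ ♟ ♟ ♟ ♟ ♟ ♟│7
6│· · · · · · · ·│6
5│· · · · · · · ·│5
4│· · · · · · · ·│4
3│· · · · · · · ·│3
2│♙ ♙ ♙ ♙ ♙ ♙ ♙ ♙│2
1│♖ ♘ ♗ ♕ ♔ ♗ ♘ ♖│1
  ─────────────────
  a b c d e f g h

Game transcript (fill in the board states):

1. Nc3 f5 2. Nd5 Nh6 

  a b c d e f g h
  ─────────────────
8│♜ ♞ ♝ ♛ ♚ ♝ · ♜│8
7│♟ ♟ ♟ ♟ ♟ · ♟ ♟│7
6│· · · · · · · ♞│6
5│· · · ♘ · ♟ · ·│5
4│· · · · · · · ·│4
3│· · · · · · · ·│3
2│♙ ♙ ♙ ♙ ♙ ♙ ♙ ♙│2
1│♖ · ♗ ♕ ♔ ♗ ♘ ♖│1
  ─────────────────
  a b c d e f g h

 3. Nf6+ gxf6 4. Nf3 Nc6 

  a b c d e f g h
  ─────────────────
8│♜ · ♝ ♛ ♚ ♝ · ♜│8
7│♟ ♟ ♟ ♟ ♟ · · ♟│7
6│· · ♞ · · ♟ · ♞│6
5│· · · · · ♟ · ·│5
4│· · · · · · · ·│4
3│· · · · · ♘ · ·│3
2│♙ ♙ ♙ ♙ ♙ ♙ ♙ ♙│2
1│♖ · ♗ ♕ ♔ ♗ · ♖│1
  ─────────────────
  a b c d e f g h

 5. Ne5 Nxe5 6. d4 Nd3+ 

  a b c d e f g h
  ─────────────────
8│♜ · ♝ ♛ ♚ ♝ · ♜│8
7│♟ ♟ ♟ ♟ ♟ · · ♟│7
6│· · · · · ♟ · ♞│6
5│· · · · · ♟ · ·│5
4│· · · ♙ · · · ·│4
3│· · · ♞ · · · ·│3
2│♙ ♙ ♙ · ♙ ♙ ♙ ♙│2
1│♖ · ♗ ♕ ♔ ♗ · ♖│1
  ─────────────────
  a b c d e f g h

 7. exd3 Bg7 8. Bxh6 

  a b c d e f g h
  ─────────────────
8│♜ · ♝ ♛ ♚ · · ♜│8
7│♟ ♟ ♟ ♟ ♟ · ♝ ♟│7
6│· · · · · ♟ · ♗│6
5│· · · · · ♟ · ·│5
4│· · · ♙ · · · ·│4
3│· · · ♙ · · · ·│3
2│♙ ♙ ♙ · · ♙ ♙ ♙│2
1│♖ · · ♕ ♔ ♗ · ♖│1
  ─────────────────
  a b c d e f g h


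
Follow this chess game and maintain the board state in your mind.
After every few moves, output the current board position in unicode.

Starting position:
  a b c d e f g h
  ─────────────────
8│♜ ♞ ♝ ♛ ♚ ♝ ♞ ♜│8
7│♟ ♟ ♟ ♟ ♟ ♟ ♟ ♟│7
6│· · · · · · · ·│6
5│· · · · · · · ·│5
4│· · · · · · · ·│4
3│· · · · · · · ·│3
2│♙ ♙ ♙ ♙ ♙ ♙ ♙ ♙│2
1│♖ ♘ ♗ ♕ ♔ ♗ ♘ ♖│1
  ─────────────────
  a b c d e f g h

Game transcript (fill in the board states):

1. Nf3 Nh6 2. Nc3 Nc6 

  a b c d e f g h
  ─────────────────
8│♜ · ♝ ♛ ♚ ♝ · ♜│8
7│♟ ♟ ♟ ♟ ♟ ♟ ♟ ♟│7
6│· · ♞ · · · · ♞│6
5│· · · · · · · ·│5
4│· · · · · · · ·│4
3│· · ♘ · · ♘ · ·│3
2│♙ ♙ ♙ ♙ ♙ ♙ ♙ ♙│2
1│♖ · ♗ ♕ ♔ ♗ · ♖│1
  ─────────────────
  a b c d e f g h

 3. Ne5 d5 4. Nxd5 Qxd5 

  a b c d e f g h
  ─────────────────
8│♜ · ♝ · ♚ ♝ · ♜│8
7│♟ ♟ ♟ · ♟ ♟ ♟ ♟│7
6│· · ♞ · · · · ♞│6
5│· · · ♛ ♘ · · ·│5
4│· · · · · · · ·│4
3│· · · · · · · ·│3
2│♙ ♙ ♙ ♙ ♙ ♙ ♙ ♙│2
1│♖ · ♗ ♕ ♔ ♗ · ♖│1
  ─────────────────
  a b c d e f g h

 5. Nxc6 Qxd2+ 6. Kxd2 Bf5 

  a b c d e f g h
  ─────────────────
8│♜ · · · ♚ ♝ · ♜│8
7│♟ ♟ ♟ · ♟ ♟ ♟ ♟│7
6│· · ♘ · · · · ♞│6
5│· · · · · ♝ · ·│5
4│· · · · · · · ·│4
3│· · · · · · · ·│3
2│♙ ♙ ♙ ♔ ♙ ♙ ♙ ♙│2
1│♖ · ♗ ♕ · ♗ · ♖│1
  ─────────────────
  a b c d e f g h

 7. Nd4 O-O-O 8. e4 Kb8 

  a b c d e f g h
  ─────────────────
8│· ♚ · ♜ · ♝ · ♜│8
7│♟ ♟ ♟ · ♟ ♟ ♟ ♟│7
6│· · · · · · · ♞│6
5│· · · · · ♝ · ·│5
4│· · · ♘ ♙ · · ·│4
3│· · · · · · · ·│3
2│♙ ♙ ♙ ♔ · ♙ ♙ ♙│2
1│♖ · ♗ ♕ · ♗ · ♖│1
  ─────────────────
  a b c d e f g h

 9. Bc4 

  a b c d e f g h
  ─────────────────
8│· ♚ · ♜ · ♝ · ♜│8
7│♟ ♟ ♟ · ♟ ♟ ♟ ♟│7
6│· · · · · · · ♞│6
5│· · · · · ♝ · ·│5
4│· · ♗ ♘ ♙ · · ·│4
3│· · · · · · · ·│3
2│♙ ♙ ♙ ♔ · ♙ ♙ ♙│2
1│♖ · ♗ ♕ · · · ♖│1
  ─────────────────
  a b c d e f g h


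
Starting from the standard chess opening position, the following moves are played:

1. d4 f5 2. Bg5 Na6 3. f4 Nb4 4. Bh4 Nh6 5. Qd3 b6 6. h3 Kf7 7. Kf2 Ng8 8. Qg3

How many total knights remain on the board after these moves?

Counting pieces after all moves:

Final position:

  a b c d e f g h
  ─────────────────
8│♜ · ♝ ♛ · ♝ ♞ ♜│8
7│♟ · ♟ ♟ ♟ ♚ ♟ ♟│7
6│· ♟ · · · · · ·│6
5│· · · · · ♟ · ·│5
4│· ♞ · ♙ · ♙ · ♗│4
3│· · · · · · ♕ ♙│3
2│♙ ♙ ♙ · ♙ ♔ ♙ ·│2
1│♖ ♘ · · · ♗ ♘ ♖│1
  ─────────────────
  a b c d e f g h


4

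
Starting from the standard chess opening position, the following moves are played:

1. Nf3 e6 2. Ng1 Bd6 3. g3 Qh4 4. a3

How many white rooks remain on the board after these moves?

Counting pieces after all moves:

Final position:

  a b c d e f g h
  ─────────────────
8│♜ ♞ ♝ · ♚ · ♞ ♜│8
7│♟ ♟ ♟ ♟ · ♟ ♟ ♟│7
6│· · · ♝ ♟ · · ·│6
5│· · · · · · · ·│5
4│· · · · · · · ♛│4
3│♙ · · · · · ♙ ·│3
2│· ♙ ♙ ♙ ♙ ♙ · ♙│2
1│♖ ♘ ♗ ♕ ♔ ♗ ♘ ♖│1
  ─────────────────
  a b c d e f g h


2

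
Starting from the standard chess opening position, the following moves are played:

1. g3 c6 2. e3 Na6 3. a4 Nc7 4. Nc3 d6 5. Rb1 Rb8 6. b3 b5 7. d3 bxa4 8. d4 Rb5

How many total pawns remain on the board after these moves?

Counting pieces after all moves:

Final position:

  a b c d e f g h
  ─────────────────
8│· · ♝ ♛ ♚ ♝ ♞ ♜│8
7│♟ · ♞ · ♟ ♟ ♟ ♟│7
6│· · ♟ ♟ · · · ·│6
5│· ♜ · · · · · ·│5
4│♟ · · ♙ · · · ·│4
3│· ♙ ♘ · ♙ · ♙ ·│3
2│· · ♙ · · ♙ · ♙│2
1│· ♖ ♗ ♕ ♔ ♗ ♘ ♖│1
  ─────────────────
  a b c d e f g h


15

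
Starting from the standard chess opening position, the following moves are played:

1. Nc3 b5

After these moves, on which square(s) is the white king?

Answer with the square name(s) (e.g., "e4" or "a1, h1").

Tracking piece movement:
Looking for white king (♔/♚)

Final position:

  a b c d e f g h
  ─────────────────
8│♜ ♞ ♝ ♛ ♚ ♝ ♞ ♜│8
7│♟ · ♟ ♟ ♟ ♟ ♟ ♟│7
6│· · · · · · · ·│6
5│· ♟ · · · · · ·│5
4│· · · · · · · ·│4
3│· · ♘ · · · · ·│3
2│♙ ♙ ♙ ♙ ♙ ♙ ♙ ♙│2
1│♖ · ♗ ♕ ♔ ♗ ♘ ♖│1
  ─────────────────
  a b c d e f g h


e1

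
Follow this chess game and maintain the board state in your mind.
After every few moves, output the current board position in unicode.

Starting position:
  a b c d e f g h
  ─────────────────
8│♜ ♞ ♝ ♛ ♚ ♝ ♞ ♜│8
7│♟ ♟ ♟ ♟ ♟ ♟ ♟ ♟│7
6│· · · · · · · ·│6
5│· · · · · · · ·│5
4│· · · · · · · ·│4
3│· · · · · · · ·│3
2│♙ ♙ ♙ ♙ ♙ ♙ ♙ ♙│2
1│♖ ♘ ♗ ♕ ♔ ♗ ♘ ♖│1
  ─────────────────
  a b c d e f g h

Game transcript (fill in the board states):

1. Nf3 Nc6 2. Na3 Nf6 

  a b c d e f g h
  ─────────────────
8│♜ · ♝ ♛ ♚ ♝ · ♜│8
7│♟ ♟ ♟ ♟ ♟ ♟ ♟ ♟│7
6│· · ♞ · · ♞ · ·│6
5│· · · · · · · ·│5
4│· · · · · · · ·│4
3│♘ · · · · ♘ · ·│3
2│♙ ♙ ♙ ♙ ♙ ♙ ♙ ♙│2
1│♖ · ♗ ♕ ♔ ♗ · ♖│1
  ─────────────────
  a b c d e f g h

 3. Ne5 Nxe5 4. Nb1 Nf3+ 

  a b c d e f g h
  ─────────────────
8│♜ · ♝ ♛ ♚ ♝ · ♜│8
7│♟ ♟ ♟ ♟ ♟ ♟ ♟ ♟│7
6│· · · · · ♞ · ·│6
5│· · · · · · · ·│5
4│· · · · · · · ·│4
3│· · · · · ♞ · ·│3
2│♙ ♙ ♙ ♙ ♙ ♙ ♙ ♙│2
1│♖ ♘ ♗ ♕ ♔ ♗ · ♖│1
  ─────────────────
  a b c d e f g h

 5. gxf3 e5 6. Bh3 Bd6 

  a b c d e f g h
  ─────────────────
8│♜ · ♝ ♛ ♚ · · ♜│8
7│♟ ♟ ♟ ♟ · ♟ ♟ ♟│7
6│· · · ♝ · ♞ · ·│6
5│· · · · ♟ · · ·│5
4│· · · · · · · ·│4
3│· · · · · ♙ · ♗│3
2│♙ ♙ ♙ ♙ ♙ ♙ · ♙│2
1│♖ ♘ ♗ ♕ ♔ · · ♖│1
  ─────────────────
  a b c d e f g h

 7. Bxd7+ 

  a b c d e f g h
  ─────────────────
8│♜ · ♝ ♛ ♚ · · ♜│8
7│♟ ♟ ♟ ♗ · ♟ ♟ ♟│7
6│· · · ♝ · ♞ · ·│6
5│· · · · ♟ · · ·│5
4│· · · · · · · ·│4
3│· · · · · ♙ · ·│3
2│♙ ♙ ♙ ♙ ♙ ♙ · ♙│2
1│♖ ♘ ♗ ♕ ♔ · · ♖│1
  ─────────────────
  a b c d e f g h


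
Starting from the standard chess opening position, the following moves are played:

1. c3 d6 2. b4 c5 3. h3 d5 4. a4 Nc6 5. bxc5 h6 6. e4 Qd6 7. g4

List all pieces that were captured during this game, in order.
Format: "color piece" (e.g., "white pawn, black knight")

Tracking captures:
  bxc5: captured black pawn

black pawn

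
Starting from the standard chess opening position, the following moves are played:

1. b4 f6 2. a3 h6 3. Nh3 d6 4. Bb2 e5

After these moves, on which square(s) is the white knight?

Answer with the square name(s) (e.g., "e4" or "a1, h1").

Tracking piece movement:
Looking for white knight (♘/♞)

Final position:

  a b c d e f g h
  ─────────────────
8│♜ ♞ ♝ ♛ ♚ ♝ ♞ ♜│8
7│♟ ♟ ♟ · · · ♟ ·│7
6│· · · ♟ · ♟ · ♟│6
5│· · · · ♟ · · ·│5
4│· ♙ · · · · · ·│4
3│♙ · · · · · · ♘│3
2│· ♗ ♙ ♙ ♙ ♙ ♙ ♙│2
1│♖ ♘ · ♕ ♔ ♗ · ♖│1
  ─────────────────
  a b c d e f g h


b1, h3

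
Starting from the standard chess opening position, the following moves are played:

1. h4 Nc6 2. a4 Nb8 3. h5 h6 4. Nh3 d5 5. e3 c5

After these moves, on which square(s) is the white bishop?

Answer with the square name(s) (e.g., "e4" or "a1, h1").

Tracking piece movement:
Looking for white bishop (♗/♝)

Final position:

  a b c d e f g h
  ─────────────────
8│♜ ♞ ♝ ♛ ♚ ♝ ♞ ♜│8
7│♟ ♟ · · ♟ ♟ ♟ ·│7
6│· · · · · · · ♟│6
5│· · ♟ ♟ · · · ♙│5
4│♙ · · · · · · ·│4
3│· · · · ♙ · · ♘│3
2│· ♙ ♙ ♙ · ♙ ♙ ·│2
1│♖ ♘ ♗ ♕ ♔ ♗ · ♖│1
  ─────────────────
  a b c d e f g h


c1, f1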